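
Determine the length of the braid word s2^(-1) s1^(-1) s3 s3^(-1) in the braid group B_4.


The word length counts the number of generators (including inverses).
Listing each generator: s2^(-1), s1^(-1), s3, s3^(-1)
There are 4 generators in this braid word.

4


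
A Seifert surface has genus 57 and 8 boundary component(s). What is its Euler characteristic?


chi = 2 - 2g - b
= 2 - 2*57 - 8
= 2 - 114 - 8 = -120

-120


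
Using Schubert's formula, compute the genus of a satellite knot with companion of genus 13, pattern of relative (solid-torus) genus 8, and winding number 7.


Schubert: g(satellite) = g_rel(pattern) + |winding| * g(companion),
where g_rel(pattern) is the genus of the pattern relative to the solid torus.
= 8 + 7 * 13
= 8 + 91 = 99

99


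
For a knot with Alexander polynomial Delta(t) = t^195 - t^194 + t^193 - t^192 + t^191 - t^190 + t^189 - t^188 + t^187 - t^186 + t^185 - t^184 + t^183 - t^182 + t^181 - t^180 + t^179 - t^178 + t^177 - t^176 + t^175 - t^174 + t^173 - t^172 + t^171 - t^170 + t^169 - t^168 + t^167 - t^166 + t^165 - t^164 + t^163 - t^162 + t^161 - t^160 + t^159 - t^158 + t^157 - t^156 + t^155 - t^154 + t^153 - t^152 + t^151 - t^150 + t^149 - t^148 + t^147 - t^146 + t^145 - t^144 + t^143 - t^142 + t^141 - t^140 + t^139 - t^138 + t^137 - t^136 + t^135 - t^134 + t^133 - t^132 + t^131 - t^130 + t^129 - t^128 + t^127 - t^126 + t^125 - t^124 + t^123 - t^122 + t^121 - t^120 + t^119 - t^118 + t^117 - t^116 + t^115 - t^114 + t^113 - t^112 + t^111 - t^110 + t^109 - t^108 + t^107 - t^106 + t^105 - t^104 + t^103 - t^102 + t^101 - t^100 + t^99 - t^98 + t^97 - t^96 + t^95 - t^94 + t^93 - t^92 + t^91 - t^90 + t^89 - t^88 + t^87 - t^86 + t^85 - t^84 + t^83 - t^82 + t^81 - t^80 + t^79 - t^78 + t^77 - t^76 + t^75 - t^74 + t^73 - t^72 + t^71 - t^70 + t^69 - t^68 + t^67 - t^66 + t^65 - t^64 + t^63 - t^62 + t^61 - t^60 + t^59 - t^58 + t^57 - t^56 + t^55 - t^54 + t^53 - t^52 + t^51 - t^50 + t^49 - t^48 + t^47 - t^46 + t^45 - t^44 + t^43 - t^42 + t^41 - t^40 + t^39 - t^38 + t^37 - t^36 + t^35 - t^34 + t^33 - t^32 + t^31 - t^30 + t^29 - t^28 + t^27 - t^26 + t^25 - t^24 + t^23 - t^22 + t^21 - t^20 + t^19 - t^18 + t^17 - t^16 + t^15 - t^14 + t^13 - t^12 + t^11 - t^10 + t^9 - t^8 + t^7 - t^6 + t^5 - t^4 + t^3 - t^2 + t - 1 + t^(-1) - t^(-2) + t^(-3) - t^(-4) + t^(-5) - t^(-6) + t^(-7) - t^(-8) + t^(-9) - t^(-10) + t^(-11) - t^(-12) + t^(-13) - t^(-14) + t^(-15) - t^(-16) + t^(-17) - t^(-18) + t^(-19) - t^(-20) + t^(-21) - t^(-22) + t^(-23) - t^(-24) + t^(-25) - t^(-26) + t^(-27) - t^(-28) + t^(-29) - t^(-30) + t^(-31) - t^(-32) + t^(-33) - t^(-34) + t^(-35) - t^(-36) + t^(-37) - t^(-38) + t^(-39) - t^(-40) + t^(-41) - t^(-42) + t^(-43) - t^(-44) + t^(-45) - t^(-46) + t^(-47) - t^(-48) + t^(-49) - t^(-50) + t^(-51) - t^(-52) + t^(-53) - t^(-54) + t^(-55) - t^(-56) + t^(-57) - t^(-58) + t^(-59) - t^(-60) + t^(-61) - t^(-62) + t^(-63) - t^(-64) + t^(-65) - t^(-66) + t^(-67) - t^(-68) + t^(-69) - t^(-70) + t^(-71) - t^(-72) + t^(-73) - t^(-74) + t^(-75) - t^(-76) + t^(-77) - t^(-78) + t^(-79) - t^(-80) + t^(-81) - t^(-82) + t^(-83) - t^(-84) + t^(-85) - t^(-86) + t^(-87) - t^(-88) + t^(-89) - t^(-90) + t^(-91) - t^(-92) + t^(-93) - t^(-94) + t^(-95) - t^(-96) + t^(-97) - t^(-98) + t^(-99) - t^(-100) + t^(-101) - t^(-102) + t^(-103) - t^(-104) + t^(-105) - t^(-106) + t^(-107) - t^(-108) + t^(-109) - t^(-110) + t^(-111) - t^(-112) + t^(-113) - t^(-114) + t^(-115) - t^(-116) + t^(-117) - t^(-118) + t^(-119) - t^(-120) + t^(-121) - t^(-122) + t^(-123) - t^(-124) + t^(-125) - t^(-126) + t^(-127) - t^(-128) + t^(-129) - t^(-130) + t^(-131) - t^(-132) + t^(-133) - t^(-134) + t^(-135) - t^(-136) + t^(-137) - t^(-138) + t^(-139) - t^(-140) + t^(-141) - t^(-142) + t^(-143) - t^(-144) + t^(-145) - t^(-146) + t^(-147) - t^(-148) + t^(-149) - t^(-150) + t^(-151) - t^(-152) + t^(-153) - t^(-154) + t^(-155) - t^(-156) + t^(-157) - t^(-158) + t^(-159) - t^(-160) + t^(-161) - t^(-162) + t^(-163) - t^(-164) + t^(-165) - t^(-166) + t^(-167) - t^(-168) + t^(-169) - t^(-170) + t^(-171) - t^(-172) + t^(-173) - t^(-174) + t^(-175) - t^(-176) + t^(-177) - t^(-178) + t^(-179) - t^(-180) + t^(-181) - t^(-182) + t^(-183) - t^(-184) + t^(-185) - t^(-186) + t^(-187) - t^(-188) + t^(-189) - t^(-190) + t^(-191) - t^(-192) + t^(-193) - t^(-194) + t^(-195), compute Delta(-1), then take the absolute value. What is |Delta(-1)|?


Step 1: The polynomial has 391 terms with alternating signs, exponents from 195 down to -195.
Step 2: Substitute t = -1. The i-th term has coefficient (-1)^i and exponent (m-i),
  so its value is (-1)^i * (-1)^(m-i) = (-1)^m = -1 for every i.
Step 3: All 391 terms equal -1, so Delta(-1) = 391 * (-1) = -391
Step 4: |Delta(-1)| = 391

391


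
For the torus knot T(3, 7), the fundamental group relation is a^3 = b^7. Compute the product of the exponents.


The relation is a^3 = b^7.
Product of exponents = 3 * 7
= 21

21


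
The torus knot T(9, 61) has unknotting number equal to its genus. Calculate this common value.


For a torus knot T(p,q), both the unknotting number and genus equal (p-1)(q-1)/2.
= (9-1)(61-1)/2
= 8*60/2
= 480/2 = 240

240


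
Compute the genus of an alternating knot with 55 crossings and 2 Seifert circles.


For alternating knots, g = (c - s + 1)/2.
= (55 - 2 + 1)/2
= 54/2 = 27

27


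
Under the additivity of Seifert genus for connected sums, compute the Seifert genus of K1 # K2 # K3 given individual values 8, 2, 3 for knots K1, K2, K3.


The Seifert genus is additive under connected sum.
Seifert genus(K1 # K2 # K3) = (8) + (2) + (3)
= 13

13


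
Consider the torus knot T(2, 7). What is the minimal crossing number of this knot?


For a torus knot T(p, q) with gcd(p,q)=1,
the crossing number is min(p*(q-1), q*(p-1)).
p*(q-1) = 2*6 = 12
q*(p-1) = 7*1 = 7
min(12, 7) = 7

7


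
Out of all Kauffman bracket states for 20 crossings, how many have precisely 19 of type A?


We choose which 19 of 20 crossings get A-smoothings.
C(20, 19) = 20! / (19! * 1!)
= 20

20


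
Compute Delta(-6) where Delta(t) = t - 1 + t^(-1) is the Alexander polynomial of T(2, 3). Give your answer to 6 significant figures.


Substituting t = -6 into Delta(t) = t - 1 + t^(-1):
Term values: (-6) + (-1) + (-0.166667)
Sum = -7.166666667
Rounded to 6 significant figures: -7.16667

-7.16667


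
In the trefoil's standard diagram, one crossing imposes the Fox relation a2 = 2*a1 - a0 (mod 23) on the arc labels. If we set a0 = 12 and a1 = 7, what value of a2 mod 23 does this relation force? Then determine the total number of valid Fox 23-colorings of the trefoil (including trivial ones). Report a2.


Step 1: Apply the given crossing relation 2*a1 - a0 - a2 = 0 (mod 23).
  a2 = 2*a1 - a0 mod 23
  a2 = 2*7 - 12 mod 23
  a2 = 14 - 12 mod 23
  a2 = 2 mod 23 = 2
Step 2: The trefoil has determinant 3.
  Number of Fox p-colorings (p prime) is p^2 if p = 3, else p.
  Since 23 does not divide 3, only trivial (constant) colorings exist.
  (So the trial a0 = 12, a1 = 7 with a0 != a1 does NOT extend to a valid coloring of the whole trefoil: the other two crossing relations require 3*(a1 - a0) = 0 (mod 23), which fails.)
  Total colorings = 23
Step 3: a2 = 2, total Fox 23-colorings = 23

2


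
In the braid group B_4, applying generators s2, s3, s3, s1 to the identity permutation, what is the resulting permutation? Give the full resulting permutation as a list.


Starting with identity [1, 2, 3, 4].
Apply generators in sequence:
  After s2: [1, 3, 2, 4]
  After s3: [1, 3, 4, 2]
  After s3: [1, 3, 2, 4]
  After s1: [3, 1, 2, 4]
Final permutation: [3, 1, 2, 4]

[3, 1, 2, 4]


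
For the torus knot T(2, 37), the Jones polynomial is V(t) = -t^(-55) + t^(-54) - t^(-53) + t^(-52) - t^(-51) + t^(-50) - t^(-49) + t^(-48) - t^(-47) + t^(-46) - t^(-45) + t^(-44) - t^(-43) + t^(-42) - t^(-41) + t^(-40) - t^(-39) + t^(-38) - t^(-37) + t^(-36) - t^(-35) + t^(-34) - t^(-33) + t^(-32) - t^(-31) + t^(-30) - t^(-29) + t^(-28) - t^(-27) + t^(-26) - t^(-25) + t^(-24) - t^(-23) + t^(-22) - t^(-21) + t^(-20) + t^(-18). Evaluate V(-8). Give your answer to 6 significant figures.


Substituting t = -8 into V(t) = -t^(-55) + t^(-54) - t^(-53) + t^(-52) - t^(-51) + t^(-50) - t^(-49) + t^(-48) - t^(-47) + t^(-46) - t^(-45) + t^(-44) - t^(-43) + t^(-42) - t^(-41) + t^(-40) - t^(-39) + t^(-38) - t^(-37) + t^(-36) - t^(-35) + t^(-34) - t^(-33) + t^(-32) - t^(-31) + t^(-30) - t^(-29) + t^(-28) - t^(-27) + t^(-26) - t^(-25) + t^(-24) - t^(-23) + t^(-22) - t^(-21) + t^(-20) + t^(-18):
  (-)t^(-55) = 2.13821e-50
  (+)t^(-54) = 1.71057e-49
  (-)t^(-53) = 1.36846e-48
  (+)t^(-52) = 1.09476e-47
  (-)t^(-51) = 8.75812e-47
  (+)t^(-50) = 7.00649e-46
  (-)t^(-49) = 5.60519e-45
  (+)t^(-48) = 4.48416e-44
  (-)t^(-47) = 3.58732e-43
  (+)t^(-46) = 2.86986e-42
  (-)t^(-45) = 2.29589e-41
  (+)t^(-44) = 1.83671e-40
  (-)t^(-43) = 1.46937e-39
  (+)t^(-42) = 1.17549e-38
  (-)t^(-41) = 9.40395e-38
  (+)t^(-40) = 7.52316e-37
  (-)t^(-39) = 6.01853e-36
  (+)t^(-38) = 4.81482e-35
  (-)t^(-37) = 3.85186e-34
  (+)t^(-36) = 3.08149e-33
  (-)t^(-35) = 2.46519e-32
  (+)t^(-34) = 1.97215e-31
  (-)t^(-33) = 1.57772e-30
  (+)t^(-32) = 1.26218e-29
  (-)t^(-31) = 1.00974e-28
  (+)t^(-30) = 8.07794e-28
  (-)t^(-29) = 6.46235e-27
  (+)t^(-28) = 5.16988e-26
  (-)t^(-27) = 4.1359e-25
  (+)t^(-26) = 3.30872e-24
  (-)t^(-25) = 2.64698e-23
  (+)t^(-24) = 2.11758e-22
  (-)t^(-23) = 1.69407e-21
  (+)t^(-22) = 1.35525e-20
  (-)t^(-21) = 1.0842e-19
  (+)t^(-20) = 8.67362e-19
  (+)t^(-18) = 5.55112e-17
Sum = (2.13821e-50) + (1.71057e-49) + (1.36846e-48) + (1.09476e-47) + (8.75812e-47) + (7.00649e-46) + (5.60519e-45) + (4.48416e-44) + (3.58732e-43) + (2.86986e-42) + (2.29589e-41) + (1.83671e-40) + (1.46937e-39) + (1.17549e-38) + (9.40395e-38) + (7.52316e-37) + (6.01853e-36) + (4.81482e-35) + (3.85186e-34) + (3.08149e-33) + (2.46519e-32) + (1.97215e-31) + (1.57772e-30) + (1.26218e-29) + (1.00974e-28) + (8.07794e-28) + (6.46235e-27) + (5.16988e-26) + (4.1359e-25) + (3.30872e-24) + (2.64698e-23) + (2.11758e-22) + (1.69407e-21) + (1.35525e-20) + (1.0842e-19) + (8.67362e-19) + (5.55112e-17)
= 5.650242179e-17
Rounded to 6 significant figures: 5.65024e-17

5.65024e-17


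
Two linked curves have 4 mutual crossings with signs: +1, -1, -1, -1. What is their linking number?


Step 1: Count positive crossings: 1
Step 2: Count negative crossings: 3
Step 3: Sum of signs = 1 - 3 = -2
Step 4: Linking number = sum/2 = -2/2 = -1

-1


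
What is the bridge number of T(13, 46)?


The bridge number of T(p,q) is min(p,q).
min(13, 46) = 13

13


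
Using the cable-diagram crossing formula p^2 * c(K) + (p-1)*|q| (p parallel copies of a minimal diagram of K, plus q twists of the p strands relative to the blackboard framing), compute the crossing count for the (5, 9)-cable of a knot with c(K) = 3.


Step 1: Each of the c(K) crossings of the companion diagram becomes p*p = p^2 crossings among the p parallel strands, and each of the |q| twists s_1 s_2 ... s_(p-1) adds (p-1) crossings.
  Crossings = p^2 * c(K) + (p-1)*|q|
Step 2: = 5^2 * 3 + (5-1)*9
Step 3: = 25*3 + 4*9
Step 4: = 75 + 36 = 111

111


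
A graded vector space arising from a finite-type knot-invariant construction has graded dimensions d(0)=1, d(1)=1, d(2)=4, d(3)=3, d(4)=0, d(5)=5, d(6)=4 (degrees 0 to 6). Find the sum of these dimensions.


Total dimension = d(0) + d(1) + ... + d(6)
= 1 + 1 + 4 + 3 + 0 + 5 + 4
= 18

18


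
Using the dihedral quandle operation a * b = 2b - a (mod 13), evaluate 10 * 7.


10 * 7 = 2*7 - 10 mod 13
= 14 - 10 mod 13
= 4 mod 13 = 4

4


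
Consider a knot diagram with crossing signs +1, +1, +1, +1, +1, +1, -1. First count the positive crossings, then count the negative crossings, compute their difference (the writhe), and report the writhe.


Step 1: Count positive crossings (+1).
Positive crossings: 6
Step 2: Count negative crossings (-1).
Negative crossings: 1
Step 3: Writhe = (positive) - (negative)
w = 6 - 1 = 5
Step 4: |w| = 5, and w is positive

5


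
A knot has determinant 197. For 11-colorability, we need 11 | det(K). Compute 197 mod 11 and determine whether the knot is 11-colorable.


Step 1: A knot is p-colorable if and only if p divides its determinant.
Step 2: Compute 197 mod 11.
197 = 17 * 11 + 10
Step 3: 197 mod 11 = 10
Step 4: The knot is 11-colorable: no

10


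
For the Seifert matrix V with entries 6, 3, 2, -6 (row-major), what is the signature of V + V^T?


Step 1: V + V^T = [[12, 5], [5, -12]]
Step 2: trace = 0, det = -169
Step 3: Discriminant = 0^2 - 4*(-169) = 676
Step 4: Eigenvalues: 13, -13
Step 5: Signature = (# positive eigenvalues) - (# negative eigenvalues) = 0

0


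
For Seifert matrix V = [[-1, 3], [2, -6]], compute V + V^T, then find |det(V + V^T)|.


Step 1: Form V + V^T where V = [[-1, 3], [2, -6]]
  V^T = [[-1, 2], [3, -6]]
  V + V^T = [[-2, 5], [5, -12]]
Step 2: det(V + V^T) = (-2)*(-12) - 5*5
  = 24 - 25 = -1
Step 3: Knot determinant = |det(V + V^T)| = |-1| = 1

1


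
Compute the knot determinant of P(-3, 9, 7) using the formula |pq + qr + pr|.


Step 1: Compute pq + qr + pr.
pq = (-3)*9 = -27
qr = 9*7 = 63
pr = (-3)*7 = -21
pq + qr + pr = -27 + 63 + (-21) = 15
Step 2: Take absolute value.
det(P(-3,9,7)) = |15| = 15

15


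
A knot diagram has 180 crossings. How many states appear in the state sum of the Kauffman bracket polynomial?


Each crossing contributes 2 choices (A-smoothing or B-smoothing).
Total states = 2^180 = 1532495540865888858358347027150309183618739122183602176

1532495540865888858358347027150309183618739122183602176


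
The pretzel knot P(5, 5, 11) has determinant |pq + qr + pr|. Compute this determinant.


Step 1: Compute pq + qr + pr.
pq = 5*5 = 25
qr = 5*11 = 55
pr = 5*11 = 55
pq + qr + pr = 25 + 55 + 55 = 135
Step 2: Take absolute value.
det(P(5,5,11)) = |135| = 135

135


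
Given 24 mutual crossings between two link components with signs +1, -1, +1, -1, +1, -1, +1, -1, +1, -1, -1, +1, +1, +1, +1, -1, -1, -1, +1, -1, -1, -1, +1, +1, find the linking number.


Step 1: Count positive crossings: 12
Step 2: Count negative crossings: 12
Step 3: Sum of signs = 12 - 12 = 0
Step 4: Linking number = sum/2 = 0/2 = 0

0


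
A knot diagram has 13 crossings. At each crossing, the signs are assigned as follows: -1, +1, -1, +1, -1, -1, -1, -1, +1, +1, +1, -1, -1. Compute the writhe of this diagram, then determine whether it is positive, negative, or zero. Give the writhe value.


Step 1: Count positive crossings (+1).
Positive crossings: 5
Step 2: Count negative crossings (-1).
Negative crossings: 8
Step 3: Writhe = (positive) - (negative)
w = 5 - 8 = -3
Step 4: |w| = 3, and w is negative

-3


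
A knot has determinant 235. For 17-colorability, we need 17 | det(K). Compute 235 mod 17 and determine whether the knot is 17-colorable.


Step 1: A knot is p-colorable if and only if p divides its determinant.
Step 2: Compute 235 mod 17.
235 = 13 * 17 + 14
Step 3: 235 mod 17 = 14
Step 4: The knot is 17-colorable: no

14


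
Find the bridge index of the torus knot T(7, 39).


The bridge number of T(p,q) is min(p,q).
min(7, 39) = 7

7


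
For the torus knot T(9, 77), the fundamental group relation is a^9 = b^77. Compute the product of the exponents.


The relation is a^9 = b^77.
Product of exponents = 9 * 77
= 693

693


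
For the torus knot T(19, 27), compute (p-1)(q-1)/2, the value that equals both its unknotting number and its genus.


For a torus knot T(p,q), both the unknotting number and genus equal (p-1)(q-1)/2.
= (19-1)(27-1)/2
= 18*26/2
= 468/2 = 234

234


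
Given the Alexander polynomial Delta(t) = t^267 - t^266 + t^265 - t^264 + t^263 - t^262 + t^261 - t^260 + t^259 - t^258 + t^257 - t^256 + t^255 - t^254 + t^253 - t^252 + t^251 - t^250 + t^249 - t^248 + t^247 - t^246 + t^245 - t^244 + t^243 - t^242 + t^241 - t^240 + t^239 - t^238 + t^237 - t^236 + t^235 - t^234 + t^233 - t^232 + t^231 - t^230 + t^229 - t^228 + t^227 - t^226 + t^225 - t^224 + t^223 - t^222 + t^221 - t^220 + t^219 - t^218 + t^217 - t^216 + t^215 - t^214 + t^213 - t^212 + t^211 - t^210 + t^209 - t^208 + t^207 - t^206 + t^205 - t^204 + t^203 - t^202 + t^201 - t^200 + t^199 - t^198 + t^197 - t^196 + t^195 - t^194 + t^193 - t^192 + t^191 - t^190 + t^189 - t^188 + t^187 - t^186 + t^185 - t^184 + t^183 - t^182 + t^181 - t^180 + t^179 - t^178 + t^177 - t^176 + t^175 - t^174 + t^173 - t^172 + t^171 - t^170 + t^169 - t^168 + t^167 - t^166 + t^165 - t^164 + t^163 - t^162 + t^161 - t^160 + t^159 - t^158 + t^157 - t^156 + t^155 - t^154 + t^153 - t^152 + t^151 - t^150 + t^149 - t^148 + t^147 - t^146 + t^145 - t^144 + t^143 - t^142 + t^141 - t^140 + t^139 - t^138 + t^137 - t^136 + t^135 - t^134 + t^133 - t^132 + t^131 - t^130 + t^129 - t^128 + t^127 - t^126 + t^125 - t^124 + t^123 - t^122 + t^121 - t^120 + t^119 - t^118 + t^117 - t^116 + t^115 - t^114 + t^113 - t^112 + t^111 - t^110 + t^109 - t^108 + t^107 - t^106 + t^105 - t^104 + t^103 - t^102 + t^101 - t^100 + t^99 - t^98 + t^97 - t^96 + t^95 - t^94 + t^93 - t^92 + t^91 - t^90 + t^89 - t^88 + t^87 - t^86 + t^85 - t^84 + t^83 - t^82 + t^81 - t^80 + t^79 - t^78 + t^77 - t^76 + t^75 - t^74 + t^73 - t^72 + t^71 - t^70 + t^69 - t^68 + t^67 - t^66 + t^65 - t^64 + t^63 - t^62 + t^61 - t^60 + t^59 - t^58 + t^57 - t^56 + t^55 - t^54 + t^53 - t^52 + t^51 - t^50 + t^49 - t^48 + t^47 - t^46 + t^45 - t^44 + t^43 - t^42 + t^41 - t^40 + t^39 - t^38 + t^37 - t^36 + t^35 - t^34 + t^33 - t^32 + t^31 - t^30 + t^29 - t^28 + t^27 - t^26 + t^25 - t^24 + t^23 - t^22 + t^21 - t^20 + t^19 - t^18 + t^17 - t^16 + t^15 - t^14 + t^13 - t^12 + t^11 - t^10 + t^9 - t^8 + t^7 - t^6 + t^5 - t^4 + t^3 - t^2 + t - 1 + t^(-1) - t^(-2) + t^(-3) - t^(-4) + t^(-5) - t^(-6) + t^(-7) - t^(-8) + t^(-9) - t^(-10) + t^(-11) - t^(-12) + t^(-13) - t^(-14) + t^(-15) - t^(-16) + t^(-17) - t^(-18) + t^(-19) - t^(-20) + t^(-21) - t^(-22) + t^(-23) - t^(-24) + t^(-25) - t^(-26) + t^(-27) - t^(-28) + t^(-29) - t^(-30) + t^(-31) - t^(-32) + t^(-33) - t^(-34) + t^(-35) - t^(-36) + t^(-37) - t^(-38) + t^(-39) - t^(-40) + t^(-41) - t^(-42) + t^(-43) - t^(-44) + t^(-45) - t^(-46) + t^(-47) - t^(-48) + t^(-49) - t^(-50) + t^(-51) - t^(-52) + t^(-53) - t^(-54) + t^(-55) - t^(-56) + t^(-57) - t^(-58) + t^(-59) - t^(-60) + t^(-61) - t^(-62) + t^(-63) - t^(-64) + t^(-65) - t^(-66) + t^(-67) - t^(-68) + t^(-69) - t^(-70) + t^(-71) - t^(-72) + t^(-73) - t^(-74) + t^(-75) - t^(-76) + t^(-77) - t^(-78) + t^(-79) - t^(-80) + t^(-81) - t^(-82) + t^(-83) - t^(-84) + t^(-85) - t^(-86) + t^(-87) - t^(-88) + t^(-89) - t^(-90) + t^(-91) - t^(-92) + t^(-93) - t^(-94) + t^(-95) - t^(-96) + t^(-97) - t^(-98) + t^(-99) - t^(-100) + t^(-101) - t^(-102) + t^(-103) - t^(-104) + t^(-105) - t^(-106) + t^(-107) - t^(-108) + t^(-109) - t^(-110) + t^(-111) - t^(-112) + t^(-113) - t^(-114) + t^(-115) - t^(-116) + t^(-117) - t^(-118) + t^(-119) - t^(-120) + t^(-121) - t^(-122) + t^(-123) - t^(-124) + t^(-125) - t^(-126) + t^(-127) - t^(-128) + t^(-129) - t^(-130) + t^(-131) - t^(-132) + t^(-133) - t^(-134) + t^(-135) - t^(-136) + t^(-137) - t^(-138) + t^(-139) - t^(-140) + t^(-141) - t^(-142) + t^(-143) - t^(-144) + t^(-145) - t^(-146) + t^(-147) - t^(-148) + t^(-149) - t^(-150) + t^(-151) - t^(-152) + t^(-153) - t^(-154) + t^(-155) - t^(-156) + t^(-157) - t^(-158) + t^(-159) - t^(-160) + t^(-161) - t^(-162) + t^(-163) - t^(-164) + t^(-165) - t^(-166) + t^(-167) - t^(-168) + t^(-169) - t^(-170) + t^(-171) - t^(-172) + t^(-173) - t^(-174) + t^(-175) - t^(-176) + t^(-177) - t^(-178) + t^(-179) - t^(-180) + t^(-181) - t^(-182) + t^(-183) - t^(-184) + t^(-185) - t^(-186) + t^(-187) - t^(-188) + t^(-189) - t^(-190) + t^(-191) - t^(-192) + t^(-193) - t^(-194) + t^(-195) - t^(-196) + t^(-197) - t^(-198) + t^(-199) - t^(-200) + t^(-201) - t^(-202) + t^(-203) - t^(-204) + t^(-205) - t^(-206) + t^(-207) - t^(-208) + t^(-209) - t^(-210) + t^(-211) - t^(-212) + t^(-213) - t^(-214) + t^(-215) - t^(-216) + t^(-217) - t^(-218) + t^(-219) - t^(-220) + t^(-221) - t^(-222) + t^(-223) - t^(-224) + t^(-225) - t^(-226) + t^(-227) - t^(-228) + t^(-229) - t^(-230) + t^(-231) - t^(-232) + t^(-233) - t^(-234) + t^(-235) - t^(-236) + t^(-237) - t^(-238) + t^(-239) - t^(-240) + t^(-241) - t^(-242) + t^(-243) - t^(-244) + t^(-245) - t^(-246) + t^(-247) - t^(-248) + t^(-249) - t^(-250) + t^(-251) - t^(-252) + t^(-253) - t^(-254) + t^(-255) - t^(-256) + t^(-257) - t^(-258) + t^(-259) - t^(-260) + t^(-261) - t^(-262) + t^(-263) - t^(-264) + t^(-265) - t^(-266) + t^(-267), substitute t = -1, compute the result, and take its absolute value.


Step 1: The polynomial has 535 terms with alternating signs, exponents from 267 down to -267.
Step 2: Substitute t = -1. The i-th term has coefficient (-1)^i and exponent (m-i),
  so its value is (-1)^i * (-1)^(m-i) = (-1)^m = -1 for every i.
Step 3: All 535 terms equal -1, so Delta(-1) = 535 * (-1) = -535
Step 4: |Delta(-1)| = 535

535


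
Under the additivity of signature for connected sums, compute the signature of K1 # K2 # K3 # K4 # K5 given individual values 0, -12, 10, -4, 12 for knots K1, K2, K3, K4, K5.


The signature is additive under connected sum.
signature(K1 # K2 # K3 # K4 # K5) = (0) + (-12) + (10) + (-4) + (12)
= 6

6


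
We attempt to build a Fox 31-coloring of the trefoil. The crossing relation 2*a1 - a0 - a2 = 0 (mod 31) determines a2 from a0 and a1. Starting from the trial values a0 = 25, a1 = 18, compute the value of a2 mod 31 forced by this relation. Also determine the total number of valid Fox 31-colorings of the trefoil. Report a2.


Step 1: Apply the given crossing relation 2*a1 - a0 - a2 = 0 (mod 31).
  a2 = 2*a1 - a0 mod 31
  a2 = 2*18 - 25 mod 31
  a2 = 36 - 25 mod 31
  a2 = 11 mod 31 = 11
Step 2: The trefoil has determinant 3.
  Number of Fox p-colorings (p prime) is p^2 if p = 3, else p.
  Since 31 does not divide 3, only trivial (constant) colorings exist.
  (So the trial a0 = 25, a1 = 18 with a0 != a1 does NOT extend to a valid coloring of the whole trefoil: the other two crossing relations require 3*(a1 - a0) = 0 (mod 31), which fails.)
  Total colorings = 31
Step 3: a2 = 11, total Fox 31-colorings = 31

11


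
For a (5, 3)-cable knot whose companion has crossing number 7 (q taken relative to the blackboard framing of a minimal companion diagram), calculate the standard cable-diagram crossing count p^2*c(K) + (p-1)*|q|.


Step 1: Each of the c(K) crossings of the companion diagram becomes p*p = p^2 crossings among the p parallel strands, and each of the |q| twists s_1 s_2 ... s_(p-1) adds (p-1) crossings.
  Crossings = p^2 * c(K) + (p-1)*|q|
Step 2: = 5^2 * 7 + (5-1)*3
Step 3: = 25*7 + 4*3
Step 4: = 175 + 12 = 187

187


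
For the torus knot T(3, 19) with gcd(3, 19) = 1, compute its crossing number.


For a torus knot T(p, q) with gcd(p,q)=1,
the crossing number is min(p*(q-1), q*(p-1)).
p*(q-1) = 3*18 = 54
q*(p-1) = 19*2 = 38
min(54, 38) = 38

38


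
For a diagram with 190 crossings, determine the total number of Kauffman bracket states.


Each crossing contributes 2 choices (A-smoothing or B-smoothing).
Total states = 2^190 = 1569275433846670190958947355801916604025588861116008628224

1569275433846670190958947355801916604025588861116008628224


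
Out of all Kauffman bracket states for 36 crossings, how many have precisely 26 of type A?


We choose which 26 of 36 crossings get A-smoothings.
C(36, 26) = 36! / (26! * 10!)
= 254186856

254186856


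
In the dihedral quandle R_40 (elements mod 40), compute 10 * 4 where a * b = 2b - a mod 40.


10 * 4 = 2*4 - 10 mod 40
= 8 - 10 mod 40
= -2 mod 40 = 38

38


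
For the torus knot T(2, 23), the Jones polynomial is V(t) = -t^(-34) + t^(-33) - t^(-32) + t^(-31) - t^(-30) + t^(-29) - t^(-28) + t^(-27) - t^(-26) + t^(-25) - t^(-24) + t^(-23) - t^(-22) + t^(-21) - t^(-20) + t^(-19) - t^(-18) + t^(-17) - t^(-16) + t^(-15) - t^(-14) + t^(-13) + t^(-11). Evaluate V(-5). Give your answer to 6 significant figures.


Substituting t = -5 into V(t) = -t^(-34) + t^(-33) - t^(-32) + t^(-31) - t^(-30) + t^(-29) - t^(-28) + t^(-27) - t^(-26) + t^(-25) - t^(-24) + t^(-23) - t^(-22) + t^(-21) - t^(-20) + t^(-19) - t^(-18) + t^(-17) - t^(-16) + t^(-15) - t^(-14) + t^(-13) + t^(-11):
  (-)t^(-34) = -1.71799e-24
  (+)t^(-33) = -8.58993e-24
  (-)t^(-32) = -4.29497e-23
  (+)t^(-31) = -2.14748e-22
  (-)t^(-30) = -1.07374e-21
  (+)t^(-29) = -5.36871e-21
  (-)t^(-28) = -2.68435e-20
  (+)t^(-27) = -1.34218e-19
  (-)t^(-26) = -6.71089e-19
  (+)t^(-25) = -3.35544e-18
  (-)t^(-24) = -1.67772e-17
  (+)t^(-23) = -8.38861e-17
  (-)t^(-22) = -4.1943e-16
  (+)t^(-21) = -2.09715e-15
  (-)t^(-20) = -1.04858e-14
  (+)t^(-19) = -5.24288e-14
  (-)t^(-18) = -2.62144e-13
  (+)t^(-17) = -1.31072e-12
  (-)t^(-16) = -6.5536e-12
  (+)t^(-15) = -3.2768e-11
  (-)t^(-14) = -1.6384e-10
  (+)t^(-13) = -8.192e-10
  (+)t^(-11) = -2.048e-08
Sum = (-1.71799e-24) + (-8.58993e-24) + (-4.29497e-23) + (-2.14748e-22) + (-1.07374e-21) + (-5.36871e-21) + (-2.68435e-20) + (-1.34218e-19) + (-6.71089e-19) + (-3.35544e-18) + (-1.67772e-17) + (-8.38861e-17) + (-4.1943e-16) + (-2.09715e-15) + (-1.04858e-14) + (-5.24288e-14) + (-2.62144e-13) + (-1.31072e-12) + (-6.5536e-12) + (-3.2768e-11) + (-1.6384e-10) + (-8.192e-10) + (-2.048e-08)
= -2.1504e-08
Rounded to 6 significant figures: -2.1504e-08

-2.1504e-08


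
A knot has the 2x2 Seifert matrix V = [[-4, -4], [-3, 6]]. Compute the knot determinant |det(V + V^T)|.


Step 1: Form V + V^T where V = [[-4, -4], [-3, 6]]
  V^T = [[-4, -3], [-4, 6]]
  V + V^T = [[-8, -7], [-7, 12]]
Step 2: det(V + V^T) = (-8)*12 - (-7)*(-7)
  = -96 - 49 = -145
Step 3: Knot determinant = |det(V + V^T)| = |-145| = 145

145


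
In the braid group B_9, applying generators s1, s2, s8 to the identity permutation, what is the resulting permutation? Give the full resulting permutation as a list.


Starting with identity [1, 2, 3, 4, 5, 6, 7, 8, 9].
Apply generators in sequence:
  After s1: [2, 1, 3, 4, 5, 6, 7, 8, 9]
  After s2: [2, 3, 1, 4, 5, 6, 7, 8, 9]
  After s8: [2, 3, 1, 4, 5, 6, 7, 9, 8]
Final permutation: [2, 3, 1, 4, 5, 6, 7, 9, 8]

[2, 3, 1, 4, 5, 6, 7, 9, 8]


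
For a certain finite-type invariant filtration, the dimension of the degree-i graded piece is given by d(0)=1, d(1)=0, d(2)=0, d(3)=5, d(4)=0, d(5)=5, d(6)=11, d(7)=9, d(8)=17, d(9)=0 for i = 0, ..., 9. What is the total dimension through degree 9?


Total dimension = d(0) + d(1) + ... + d(9)
= 1 + 0 + 0 + 5 + 0 + 5 + 11 + 9 + 17 + 0
= 48

48


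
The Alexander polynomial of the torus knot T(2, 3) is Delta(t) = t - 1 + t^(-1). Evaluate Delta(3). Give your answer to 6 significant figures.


Substituting t = 3 into Delta(t) = t - 1 + t^(-1):
Term values: (3) + (-1) + (0.333333)
Sum = 2.333333333
Rounded to 6 significant figures: 2.33333

2.33333


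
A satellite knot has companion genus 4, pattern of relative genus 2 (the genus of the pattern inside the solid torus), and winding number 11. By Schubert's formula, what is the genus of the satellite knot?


Schubert: g(satellite) = g_rel(pattern) + |winding| * g(companion),
where g_rel(pattern) is the genus of the pattern relative to the solid torus.
= 2 + 11 * 4
= 2 + 44 = 46

46


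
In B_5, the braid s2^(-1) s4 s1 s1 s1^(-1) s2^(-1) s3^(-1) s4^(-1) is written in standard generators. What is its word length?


The word length counts the number of generators (including inverses).
Listing each generator: s2^(-1), s4, s1, s1, s1^(-1), s2^(-1), s3^(-1), s4^(-1)
There are 8 generators in this braid word.

8


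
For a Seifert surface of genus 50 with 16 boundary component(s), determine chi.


chi = 2 - 2g - b
= 2 - 2*50 - 16
= 2 - 100 - 16 = -114

-114


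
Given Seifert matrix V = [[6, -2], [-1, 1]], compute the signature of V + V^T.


Step 1: V + V^T = [[12, -3], [-3, 2]]
Step 2: trace = 14, det = 15
Step 3: Discriminant = 14^2 - 4*15 = 136
Step 4: Eigenvalues: 12.831, 1.16905
Step 5: Signature = (# positive eigenvalues) - (# negative eigenvalues) = 2

2


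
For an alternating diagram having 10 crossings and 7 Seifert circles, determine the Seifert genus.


For alternating knots, g = (c - s + 1)/2.
= (10 - 7 + 1)/2
= 4/2 = 2

2


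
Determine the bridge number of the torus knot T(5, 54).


The bridge number of T(p,q) is min(p,q).
min(5, 54) = 5

5


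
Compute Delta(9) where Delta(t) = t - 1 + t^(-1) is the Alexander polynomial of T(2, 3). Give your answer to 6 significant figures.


Substituting t = 9 into Delta(t) = t - 1 + t^(-1):
Term values: (9) + (-1) + (0.111111)
Sum = 8.111111111
Rounded to 6 significant figures: 8.11111

8.11111


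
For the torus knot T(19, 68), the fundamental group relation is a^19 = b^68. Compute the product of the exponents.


The relation is a^19 = b^68.
Product of exponents = 19 * 68
= 1292

1292


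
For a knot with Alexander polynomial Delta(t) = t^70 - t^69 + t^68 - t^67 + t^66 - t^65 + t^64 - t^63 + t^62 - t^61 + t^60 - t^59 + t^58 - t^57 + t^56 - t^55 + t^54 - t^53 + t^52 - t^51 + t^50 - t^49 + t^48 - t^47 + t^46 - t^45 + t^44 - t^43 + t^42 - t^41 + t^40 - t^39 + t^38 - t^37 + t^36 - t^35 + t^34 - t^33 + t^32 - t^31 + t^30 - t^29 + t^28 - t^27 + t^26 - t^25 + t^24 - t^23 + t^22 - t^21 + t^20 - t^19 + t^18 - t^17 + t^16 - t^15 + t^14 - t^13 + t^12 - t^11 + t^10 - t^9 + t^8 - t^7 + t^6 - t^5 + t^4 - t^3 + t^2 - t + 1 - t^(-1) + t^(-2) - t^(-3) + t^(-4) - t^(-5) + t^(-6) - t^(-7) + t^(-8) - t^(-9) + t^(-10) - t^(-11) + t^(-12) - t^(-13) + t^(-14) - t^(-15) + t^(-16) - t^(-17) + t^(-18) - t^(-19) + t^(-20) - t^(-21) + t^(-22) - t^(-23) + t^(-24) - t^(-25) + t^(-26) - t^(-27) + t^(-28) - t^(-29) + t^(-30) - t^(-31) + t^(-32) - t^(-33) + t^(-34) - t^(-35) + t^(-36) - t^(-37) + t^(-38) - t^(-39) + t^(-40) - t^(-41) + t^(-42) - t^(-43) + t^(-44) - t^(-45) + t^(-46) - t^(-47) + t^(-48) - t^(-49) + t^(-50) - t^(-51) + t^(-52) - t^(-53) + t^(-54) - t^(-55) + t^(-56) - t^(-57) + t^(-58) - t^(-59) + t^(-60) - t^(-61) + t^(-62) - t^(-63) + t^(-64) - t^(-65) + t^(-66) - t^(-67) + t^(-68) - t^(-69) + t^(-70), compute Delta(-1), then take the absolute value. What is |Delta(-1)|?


Step 1: The polynomial has 141 terms with alternating signs, exponents from 70 down to -70.
Step 2: Substitute t = -1. The i-th term has coefficient (-1)^i and exponent (m-i),
  so its value is (-1)^i * (-1)^(m-i) = (-1)^m = 1 for every i.
Step 3: All 141 terms equal 1, so Delta(-1) = 141 * (1) = 141
Step 4: |Delta(-1)| = 141

141


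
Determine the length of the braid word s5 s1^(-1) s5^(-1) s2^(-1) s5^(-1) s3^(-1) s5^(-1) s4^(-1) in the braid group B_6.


The word length counts the number of generators (including inverses).
Listing each generator: s5, s1^(-1), s5^(-1), s2^(-1), s5^(-1), s3^(-1), s5^(-1), s4^(-1)
There are 8 generators in this braid word.

8


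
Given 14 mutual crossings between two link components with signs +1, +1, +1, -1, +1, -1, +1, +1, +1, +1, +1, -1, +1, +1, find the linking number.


Step 1: Count positive crossings: 11
Step 2: Count negative crossings: 3
Step 3: Sum of signs = 11 - 3 = 8
Step 4: Linking number = sum/2 = 8/2 = 4

4


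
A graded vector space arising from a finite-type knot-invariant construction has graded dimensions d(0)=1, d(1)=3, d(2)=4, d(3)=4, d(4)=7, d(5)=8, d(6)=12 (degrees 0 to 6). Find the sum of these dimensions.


Total dimension = d(0) + d(1) + ... + d(6)
= 1 + 3 + 4 + 4 + 7 + 8 + 12
= 39

39


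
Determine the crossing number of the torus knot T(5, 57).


For a torus knot T(p, q) with gcd(p,q)=1,
the crossing number is min(p*(q-1), q*(p-1)).
p*(q-1) = 5*56 = 280
q*(p-1) = 57*4 = 228
min(280, 228) = 228

228


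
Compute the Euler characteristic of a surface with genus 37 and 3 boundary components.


chi = 2 - 2g - b
= 2 - 2*37 - 3
= 2 - 74 - 3 = -75

-75


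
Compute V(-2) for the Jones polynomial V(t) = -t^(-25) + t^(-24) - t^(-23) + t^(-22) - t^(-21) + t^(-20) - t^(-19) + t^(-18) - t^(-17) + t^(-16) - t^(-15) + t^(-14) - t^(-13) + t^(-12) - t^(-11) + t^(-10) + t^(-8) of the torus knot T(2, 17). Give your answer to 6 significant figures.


Substituting t = -2 into V(t) = -t^(-25) + t^(-24) - t^(-23) + t^(-22) - t^(-21) + t^(-20) - t^(-19) + t^(-18) - t^(-17) + t^(-16) - t^(-15) + t^(-14) - t^(-13) + t^(-12) - t^(-11) + t^(-10) + t^(-8):
  (-)t^(-25) = 2.98023e-08
  (+)t^(-24) = 5.96046e-08
  (-)t^(-23) = 1.19209e-07
  (+)t^(-22) = 2.38419e-07
  (-)t^(-21) = 4.76837e-07
  (+)t^(-20) = 9.53674e-07
  (-)t^(-19) = 1.90735e-06
  (+)t^(-18) = 3.8147e-06
  (-)t^(-17) = 7.62939e-06
  (+)t^(-16) = 1.52588e-05
  (-)t^(-15) = 3.05176e-05
  (+)t^(-14) = 6.10352e-05
  (-)t^(-13) = 0.00012207
  (+)t^(-12) = 0.000244141
  (-)t^(-11) = 0.000488281
  (+)t^(-10) = 0.000976562
  (+)t^(-8) = 0.00390625
Sum = (2.98023e-08) + (5.96046e-08) + (1.19209e-07) + (2.38419e-07) + (4.76837e-07) + (9.53674e-07) + (1.90735e-06) + (3.8147e-06) + (7.62939e-06) + (1.52588e-05) + (3.05176e-05) + (6.10352e-05) + (0.00012207) + (0.000244141) + (0.000488281) + (0.000976562) + (0.00390625)
= 0.005859345198
Rounded to 6 significant figures: 0.00585935

0.00585935


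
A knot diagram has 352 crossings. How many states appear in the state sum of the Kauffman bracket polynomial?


Each crossing contributes 2 choices (A-smoothing or B-smoothing).
Total states = 2^352 = 9173994463960286046443283581208347763186259956673124494950355357547691504353939232280074212440502746218496

9173994463960286046443283581208347763186259956673124494950355357547691504353939232280074212440502746218496


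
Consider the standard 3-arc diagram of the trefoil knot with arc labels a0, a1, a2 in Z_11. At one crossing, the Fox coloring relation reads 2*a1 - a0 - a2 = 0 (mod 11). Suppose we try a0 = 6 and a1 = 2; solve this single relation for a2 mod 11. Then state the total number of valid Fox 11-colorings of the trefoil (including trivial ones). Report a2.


Step 1: Apply the given crossing relation 2*a1 - a0 - a2 = 0 (mod 11).
  a2 = 2*a1 - a0 mod 11
  a2 = 2*2 - 6 mod 11
  a2 = 4 - 6 mod 11
  a2 = -2 mod 11 = 9
Step 2: The trefoil has determinant 3.
  Number of Fox p-colorings (p prime) is p^2 if p = 3, else p.
  Since 11 does not divide 3, only trivial (constant) colorings exist.
  (So the trial a0 = 6, a1 = 2 with a0 != a1 does NOT extend to a valid coloring of the whole trefoil: the other two crossing relations require 3*(a1 - a0) = 0 (mod 11), which fails.)
  Total colorings = 11
Step 3: a2 = 9, total Fox 11-colorings = 11

9


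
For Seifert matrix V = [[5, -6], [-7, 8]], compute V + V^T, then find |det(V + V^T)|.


Step 1: Form V + V^T where V = [[5, -6], [-7, 8]]
  V^T = [[5, -7], [-6, 8]]
  V + V^T = [[10, -13], [-13, 16]]
Step 2: det(V + V^T) = 10*16 - (-13)*(-13)
  = 160 - 169 = -9
Step 3: Knot determinant = |det(V + V^T)| = |-9| = 9

9


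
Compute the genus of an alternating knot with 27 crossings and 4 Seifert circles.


For alternating knots, g = (c - s + 1)/2.
= (27 - 4 + 1)/2
= 24/2 = 12

12


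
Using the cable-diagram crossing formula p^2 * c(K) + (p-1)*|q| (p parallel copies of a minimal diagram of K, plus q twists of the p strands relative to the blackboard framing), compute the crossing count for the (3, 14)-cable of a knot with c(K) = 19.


Step 1: Each of the c(K) crossings of the companion diagram becomes p*p = p^2 crossings among the p parallel strands, and each of the |q| twists s_1 s_2 ... s_(p-1) adds (p-1) crossings.
  Crossings = p^2 * c(K) + (p-1)*|q|
Step 2: = 3^2 * 19 + (3-1)*14
Step 3: = 9*19 + 2*14
Step 4: = 171 + 28 = 199

199


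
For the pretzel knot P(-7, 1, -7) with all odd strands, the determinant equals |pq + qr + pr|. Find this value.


Step 1: Compute pq + qr + pr.
pq = (-7)*1 = -7
qr = 1*(-7) = -7
pr = (-7)*(-7) = 49
pq + qr + pr = -7 + (-7) + 49 = 35
Step 2: Take absolute value.
det(P(-7,1,-7)) = |35| = 35

35


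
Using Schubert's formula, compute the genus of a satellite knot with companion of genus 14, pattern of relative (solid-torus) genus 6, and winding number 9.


Schubert: g(satellite) = g_rel(pattern) + |winding| * g(companion),
where g_rel(pattern) is the genus of the pattern relative to the solid torus.
= 6 + 9 * 14
= 6 + 126 = 132

132


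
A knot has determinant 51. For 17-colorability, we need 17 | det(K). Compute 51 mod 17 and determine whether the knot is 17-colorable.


Step 1: A knot is p-colorable if and only if p divides its determinant.
Step 2: Compute 51 mod 17.
51 = 3 * 17 + 0
Step 3: 51 mod 17 = 0
Step 4: The knot is 17-colorable: yes

0


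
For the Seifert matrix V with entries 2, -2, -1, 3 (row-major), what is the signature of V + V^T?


Step 1: V + V^T = [[4, -3], [-3, 6]]
Step 2: trace = 10, det = 15
Step 3: Discriminant = 10^2 - 4*15 = 40
Step 4: Eigenvalues: 8.16228, 1.83772
Step 5: Signature = (# positive eigenvalues) - (# negative eigenvalues) = 2

2


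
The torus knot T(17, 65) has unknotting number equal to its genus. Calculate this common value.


For a torus knot T(p,q), both the unknotting number and genus equal (p-1)(q-1)/2.
= (17-1)(65-1)/2
= 16*64/2
= 1024/2 = 512

512


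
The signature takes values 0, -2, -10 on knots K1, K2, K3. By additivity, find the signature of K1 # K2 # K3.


The signature is additive under connected sum.
signature(K1 # K2 # K3) = (0) + (-2) + (-10)
= -12

-12


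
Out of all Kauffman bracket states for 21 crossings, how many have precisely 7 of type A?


We choose which 7 of 21 crossings get A-smoothings.
C(21, 7) = 21! / (7! * 14!)
= 116280

116280


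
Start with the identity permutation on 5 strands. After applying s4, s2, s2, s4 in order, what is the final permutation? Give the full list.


Starting with identity [1, 2, 3, 4, 5].
Apply generators in sequence:
  After s4: [1, 2, 3, 5, 4]
  After s2: [1, 3, 2, 5, 4]
  After s2: [1, 2, 3, 5, 4]
  After s4: [1, 2, 3, 4, 5]
Final permutation: [1, 2, 3, 4, 5]

[1, 2, 3, 4, 5]


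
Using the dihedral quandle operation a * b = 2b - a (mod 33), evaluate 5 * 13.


5 * 13 = 2*13 - 5 mod 33
= 26 - 5 mod 33
= 21 mod 33 = 21

21


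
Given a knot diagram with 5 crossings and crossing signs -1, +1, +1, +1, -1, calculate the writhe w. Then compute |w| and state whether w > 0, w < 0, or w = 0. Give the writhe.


Step 1: Count positive crossings (+1).
Positive crossings: 3
Step 2: Count negative crossings (-1).
Negative crossings: 2
Step 3: Writhe = (positive) - (negative)
w = 3 - 2 = 1
Step 4: |w| = 1, and w is positive

1


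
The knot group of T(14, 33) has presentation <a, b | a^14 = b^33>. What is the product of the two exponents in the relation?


The relation is a^14 = b^33.
Product of exponents = 14 * 33
= 462

462


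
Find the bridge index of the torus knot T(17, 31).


The bridge number of T(p,q) is min(p,q).
min(17, 31) = 17

17


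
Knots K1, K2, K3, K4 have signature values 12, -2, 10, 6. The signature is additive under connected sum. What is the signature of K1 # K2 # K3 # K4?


The signature is additive under connected sum.
signature(K1 # K2 # K3 # K4) = (12) + (-2) + (10) + (6)
= 26

26


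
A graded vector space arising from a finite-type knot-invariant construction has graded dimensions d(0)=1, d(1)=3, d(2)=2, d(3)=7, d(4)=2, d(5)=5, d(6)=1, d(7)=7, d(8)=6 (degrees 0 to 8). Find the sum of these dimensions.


Total dimension = d(0) + d(1) + ... + d(8)
= 1 + 3 + 2 + 7 + 2 + 5 + 1 + 7 + 6
= 34

34


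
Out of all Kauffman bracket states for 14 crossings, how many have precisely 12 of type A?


We choose which 12 of 14 crossings get A-smoothings.
C(14, 12) = 14! / (12! * 2!)
= 91

91


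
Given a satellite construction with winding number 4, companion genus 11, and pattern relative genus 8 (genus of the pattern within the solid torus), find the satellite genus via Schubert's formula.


Schubert: g(satellite) = g_rel(pattern) + |winding| * g(companion),
where g_rel(pattern) is the genus of the pattern relative to the solid torus.
= 8 + 4 * 11
= 8 + 44 = 52

52


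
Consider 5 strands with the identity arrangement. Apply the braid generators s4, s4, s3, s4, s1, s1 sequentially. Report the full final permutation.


Starting with identity [1, 2, 3, 4, 5].
Apply generators in sequence:
  After s4: [1, 2, 3, 5, 4]
  After s4: [1, 2, 3, 4, 5]
  After s3: [1, 2, 4, 3, 5]
  After s4: [1, 2, 4, 5, 3]
  After s1: [2, 1, 4, 5, 3]
  After s1: [1, 2, 4, 5, 3]
Final permutation: [1, 2, 4, 5, 3]

[1, 2, 4, 5, 3]
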